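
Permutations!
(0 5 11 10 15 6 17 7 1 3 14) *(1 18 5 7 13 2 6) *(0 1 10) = (0 7 18 5 11)(1 3 14)(2 6 17 13)(10 15) = [7, 3, 6, 14, 4, 11, 17, 18, 8, 9, 15, 0, 12, 2, 1, 10, 16, 13, 5]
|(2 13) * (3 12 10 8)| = 4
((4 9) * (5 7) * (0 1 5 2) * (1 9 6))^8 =(9) =[0, 1, 2, 3, 4, 5, 6, 7, 8, 9]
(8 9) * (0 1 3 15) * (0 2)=(0 1 3 15 2)(8 9)=[1, 3, 0, 15, 4, 5, 6, 7, 9, 8, 10, 11, 12, 13, 14, 2]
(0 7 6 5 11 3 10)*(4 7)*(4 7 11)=[7, 1, 2, 10, 11, 4, 5, 6, 8, 9, 0, 3]=(0 7 6 5 4 11 3 10)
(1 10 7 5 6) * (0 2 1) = (0 2 1 10 7 5 6) = [2, 10, 1, 3, 4, 6, 0, 5, 8, 9, 7]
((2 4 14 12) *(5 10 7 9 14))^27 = [0, 1, 10, 3, 7, 9, 6, 12, 8, 2, 14, 11, 5, 13, 4] = (2 10 14 4 7 12 5 9)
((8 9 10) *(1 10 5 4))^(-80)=[0, 5, 2, 3, 9, 8, 6, 7, 1, 10, 4]=(1 5 8)(4 9 10)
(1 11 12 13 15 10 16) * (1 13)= (1 11 12)(10 16 13 15)= [0, 11, 2, 3, 4, 5, 6, 7, 8, 9, 16, 12, 1, 15, 14, 10, 13]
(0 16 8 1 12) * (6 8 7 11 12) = [16, 6, 2, 3, 4, 5, 8, 11, 1, 9, 10, 12, 0, 13, 14, 15, 7] = (0 16 7 11 12)(1 6 8)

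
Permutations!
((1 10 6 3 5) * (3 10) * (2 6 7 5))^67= (1 10 3 7 2 5 6)= [0, 10, 5, 7, 4, 6, 1, 2, 8, 9, 3]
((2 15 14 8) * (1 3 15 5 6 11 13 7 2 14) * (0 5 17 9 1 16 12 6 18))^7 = (0 5 18)(1 13 15 2 12 9 11 3 7 16 17 6)(8 14) = [5, 13, 12, 7, 4, 18, 1, 16, 14, 11, 10, 3, 9, 15, 8, 2, 17, 6, 0]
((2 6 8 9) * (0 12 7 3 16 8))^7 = (0 2 8 3 12 6 9 16 7) = [2, 1, 8, 12, 4, 5, 9, 0, 3, 16, 10, 11, 6, 13, 14, 15, 7]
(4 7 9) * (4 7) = [0, 1, 2, 3, 4, 5, 6, 9, 8, 7] = (7 9)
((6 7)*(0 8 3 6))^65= (8)= [0, 1, 2, 3, 4, 5, 6, 7, 8]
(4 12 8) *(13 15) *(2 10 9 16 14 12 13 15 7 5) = (2 10 9 16 14 12 8 4 13 7 5) = [0, 1, 10, 3, 13, 2, 6, 5, 4, 16, 9, 11, 8, 7, 12, 15, 14]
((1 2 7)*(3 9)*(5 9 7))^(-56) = [0, 3, 7, 5, 4, 1, 6, 9, 8, 2] = (1 3 5)(2 7 9)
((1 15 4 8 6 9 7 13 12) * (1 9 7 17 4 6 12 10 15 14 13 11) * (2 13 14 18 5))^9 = (1 11 7 6 15 10 13 2 5 18)(4 17 9 12 8) = [0, 11, 5, 3, 17, 18, 15, 6, 4, 12, 13, 7, 8, 2, 14, 10, 16, 9, 1]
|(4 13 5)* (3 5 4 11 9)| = 4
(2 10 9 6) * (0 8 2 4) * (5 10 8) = (0 5 10 9 6 4)(2 8) = [5, 1, 8, 3, 0, 10, 4, 7, 2, 6, 9]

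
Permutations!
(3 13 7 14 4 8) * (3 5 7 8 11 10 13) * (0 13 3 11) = (0 13 8 5 7 14 4)(3 11 10) = [13, 1, 2, 11, 0, 7, 6, 14, 5, 9, 3, 10, 12, 8, 4]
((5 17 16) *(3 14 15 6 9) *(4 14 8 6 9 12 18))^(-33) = (3 12 14)(4 9 6)(8 18 15) = [0, 1, 2, 12, 9, 5, 4, 7, 18, 6, 10, 11, 14, 13, 3, 8, 16, 17, 15]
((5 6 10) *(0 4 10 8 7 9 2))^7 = (0 9 8 5 4 2 7 6 10) = [9, 1, 7, 3, 2, 4, 10, 6, 5, 8, 0]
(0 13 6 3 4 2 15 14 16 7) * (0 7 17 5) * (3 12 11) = [13, 1, 15, 4, 2, 0, 12, 7, 8, 9, 10, 3, 11, 6, 16, 14, 17, 5] = (0 13 6 12 11 3 4 2 15 14 16 17 5)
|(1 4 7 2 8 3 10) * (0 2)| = 8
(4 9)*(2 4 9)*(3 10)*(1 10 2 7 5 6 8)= (1 10 3 2 4 7 5 6 8)= [0, 10, 4, 2, 7, 6, 8, 5, 1, 9, 3]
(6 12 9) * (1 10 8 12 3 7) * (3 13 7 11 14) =(1 10 8 12 9 6 13 7)(3 11 14) =[0, 10, 2, 11, 4, 5, 13, 1, 12, 6, 8, 14, 9, 7, 3]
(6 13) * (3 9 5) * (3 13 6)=(3 9 5 13)=[0, 1, 2, 9, 4, 13, 6, 7, 8, 5, 10, 11, 12, 3]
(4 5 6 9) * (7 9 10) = (4 5 6 10 7 9) = [0, 1, 2, 3, 5, 6, 10, 9, 8, 4, 7]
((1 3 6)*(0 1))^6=(0 3)(1 6)=[3, 6, 2, 0, 4, 5, 1]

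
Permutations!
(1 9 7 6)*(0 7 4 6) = [7, 9, 2, 3, 6, 5, 1, 0, 8, 4] = (0 7)(1 9 4 6)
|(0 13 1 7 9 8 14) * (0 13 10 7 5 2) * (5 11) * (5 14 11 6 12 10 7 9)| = 36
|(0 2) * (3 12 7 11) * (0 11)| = |(0 2 11 3 12 7)| = 6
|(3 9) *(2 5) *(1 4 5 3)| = 6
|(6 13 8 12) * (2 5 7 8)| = |(2 5 7 8 12 6 13)| = 7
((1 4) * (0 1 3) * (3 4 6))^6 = (0 6)(1 3) = [6, 3, 2, 1, 4, 5, 0]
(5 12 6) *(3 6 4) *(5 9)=(3 6 9 5 12 4)=[0, 1, 2, 6, 3, 12, 9, 7, 8, 5, 10, 11, 4]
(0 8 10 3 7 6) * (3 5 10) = (0 8 3 7 6)(5 10) = [8, 1, 2, 7, 4, 10, 0, 6, 3, 9, 5]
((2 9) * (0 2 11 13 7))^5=(0 7 13 11 9 2)=[7, 1, 0, 3, 4, 5, 6, 13, 8, 2, 10, 9, 12, 11]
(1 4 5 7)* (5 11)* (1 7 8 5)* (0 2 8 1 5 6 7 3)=(0 2 8 6 7 3)(1 4 11 5)=[2, 4, 8, 0, 11, 1, 7, 3, 6, 9, 10, 5]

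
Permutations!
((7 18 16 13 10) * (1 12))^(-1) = (1 12)(7 10 13 16 18) = [0, 12, 2, 3, 4, 5, 6, 10, 8, 9, 13, 11, 1, 16, 14, 15, 18, 17, 7]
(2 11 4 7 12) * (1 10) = (1 10)(2 11 4 7 12) = [0, 10, 11, 3, 7, 5, 6, 12, 8, 9, 1, 4, 2]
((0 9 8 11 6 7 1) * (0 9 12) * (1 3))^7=(0 12)=[12, 1, 2, 3, 4, 5, 6, 7, 8, 9, 10, 11, 0]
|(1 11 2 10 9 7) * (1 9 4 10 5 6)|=10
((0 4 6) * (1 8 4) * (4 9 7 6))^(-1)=(0 6 7 9 8 1)=[6, 0, 2, 3, 4, 5, 7, 9, 1, 8]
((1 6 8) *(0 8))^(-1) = (0 6 1 8) = [6, 8, 2, 3, 4, 5, 1, 7, 0]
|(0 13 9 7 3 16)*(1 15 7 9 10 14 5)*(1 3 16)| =|(0 13 10 14 5 3 1 15 7 16)| =10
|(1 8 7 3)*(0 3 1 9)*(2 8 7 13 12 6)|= |(0 3 9)(1 7)(2 8 13 12 6)|= 30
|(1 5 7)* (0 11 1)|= 5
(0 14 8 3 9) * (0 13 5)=[14, 1, 2, 9, 4, 0, 6, 7, 3, 13, 10, 11, 12, 5, 8]=(0 14 8 3 9 13 5)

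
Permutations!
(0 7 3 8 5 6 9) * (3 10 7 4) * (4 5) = (0 5 6 9)(3 8 4)(7 10) = [5, 1, 2, 8, 3, 6, 9, 10, 4, 0, 7]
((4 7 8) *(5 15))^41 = (4 8 7)(5 15) = [0, 1, 2, 3, 8, 15, 6, 4, 7, 9, 10, 11, 12, 13, 14, 5]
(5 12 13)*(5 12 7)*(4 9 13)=(4 9 13 12)(5 7)=[0, 1, 2, 3, 9, 7, 6, 5, 8, 13, 10, 11, 4, 12]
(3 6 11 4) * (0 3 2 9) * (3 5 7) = (0 5 7 3 6 11 4 2 9) = [5, 1, 9, 6, 2, 7, 11, 3, 8, 0, 10, 4]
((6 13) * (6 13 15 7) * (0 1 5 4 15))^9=[5, 4, 2, 3, 7, 15, 1, 0, 8, 9, 10, 11, 12, 13, 14, 6]=(0 5 15 6 1 4 7)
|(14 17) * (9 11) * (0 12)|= 2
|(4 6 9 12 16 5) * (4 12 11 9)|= |(4 6)(5 12 16)(9 11)|= 6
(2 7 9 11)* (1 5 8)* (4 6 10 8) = (1 5 4 6 10 8)(2 7 9 11) = [0, 5, 7, 3, 6, 4, 10, 9, 1, 11, 8, 2]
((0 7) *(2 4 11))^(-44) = [0, 1, 4, 3, 11, 5, 6, 7, 8, 9, 10, 2] = (2 4 11)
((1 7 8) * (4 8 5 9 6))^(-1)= (1 8 4 6 9 5 7)= [0, 8, 2, 3, 6, 7, 9, 1, 4, 5]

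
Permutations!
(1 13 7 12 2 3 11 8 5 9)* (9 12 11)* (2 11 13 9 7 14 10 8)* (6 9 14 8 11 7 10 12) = (1 14 12 7 13 8 5 6 9)(2 3 10 11) = [0, 14, 3, 10, 4, 6, 9, 13, 5, 1, 11, 2, 7, 8, 12]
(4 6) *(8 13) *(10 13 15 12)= (4 6)(8 15 12 10 13)= [0, 1, 2, 3, 6, 5, 4, 7, 15, 9, 13, 11, 10, 8, 14, 12]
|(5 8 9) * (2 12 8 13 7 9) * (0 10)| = |(0 10)(2 12 8)(5 13 7 9)| = 12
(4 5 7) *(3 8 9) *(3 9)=[0, 1, 2, 8, 5, 7, 6, 4, 3, 9]=(9)(3 8)(4 5 7)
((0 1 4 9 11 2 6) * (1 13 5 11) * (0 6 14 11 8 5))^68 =[0, 9, 11, 3, 1, 5, 6, 7, 8, 4, 10, 14, 12, 13, 2] =(1 9 4)(2 11 14)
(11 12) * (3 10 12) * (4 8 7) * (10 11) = (3 11)(4 8 7)(10 12) = [0, 1, 2, 11, 8, 5, 6, 4, 7, 9, 12, 3, 10]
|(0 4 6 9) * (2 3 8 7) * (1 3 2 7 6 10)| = |(0 4 10 1 3 8 6 9)| = 8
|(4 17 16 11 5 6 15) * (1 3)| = 14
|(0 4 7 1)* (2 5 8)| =12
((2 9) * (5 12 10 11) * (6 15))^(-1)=(2 9)(5 11 10 12)(6 15)=[0, 1, 9, 3, 4, 11, 15, 7, 8, 2, 12, 10, 5, 13, 14, 6]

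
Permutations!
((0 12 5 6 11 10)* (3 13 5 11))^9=(0 12 11 10)(3 13 5 6)=[12, 1, 2, 13, 4, 6, 3, 7, 8, 9, 0, 10, 11, 5]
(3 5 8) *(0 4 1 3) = [4, 3, 2, 5, 1, 8, 6, 7, 0] = (0 4 1 3 5 8)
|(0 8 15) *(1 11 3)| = 3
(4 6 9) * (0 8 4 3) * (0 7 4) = [8, 1, 2, 7, 6, 5, 9, 4, 0, 3] = (0 8)(3 7 4 6 9)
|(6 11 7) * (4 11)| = 4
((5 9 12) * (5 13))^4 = (13) = [0, 1, 2, 3, 4, 5, 6, 7, 8, 9, 10, 11, 12, 13]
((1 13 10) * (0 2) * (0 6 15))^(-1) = (0 15 6 2)(1 10 13) = [15, 10, 0, 3, 4, 5, 2, 7, 8, 9, 13, 11, 12, 1, 14, 6]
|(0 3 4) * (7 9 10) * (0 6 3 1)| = |(0 1)(3 4 6)(7 9 10)| = 6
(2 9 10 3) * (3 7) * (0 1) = [1, 0, 9, 2, 4, 5, 6, 3, 8, 10, 7] = (0 1)(2 9 10 7 3)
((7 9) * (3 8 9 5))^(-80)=(9)=[0, 1, 2, 3, 4, 5, 6, 7, 8, 9]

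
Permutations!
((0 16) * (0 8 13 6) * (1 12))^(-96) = [6, 1, 2, 3, 4, 5, 13, 7, 16, 9, 10, 11, 12, 8, 14, 15, 0] = (0 6 13 8 16)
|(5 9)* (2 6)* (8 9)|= 6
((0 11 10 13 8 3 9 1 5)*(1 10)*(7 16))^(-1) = [5, 11, 2, 8, 4, 1, 6, 16, 13, 3, 9, 0, 12, 10, 14, 15, 7] = (0 5 1 11)(3 8 13 10 9)(7 16)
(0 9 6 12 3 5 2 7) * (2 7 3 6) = (0 9 2 3 5 7)(6 12) = [9, 1, 3, 5, 4, 7, 12, 0, 8, 2, 10, 11, 6]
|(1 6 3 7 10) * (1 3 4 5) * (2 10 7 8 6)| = |(1 2 10 3 8 6 4 5)| = 8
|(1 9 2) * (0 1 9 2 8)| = 5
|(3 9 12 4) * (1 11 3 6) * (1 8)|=|(1 11 3 9 12 4 6 8)|=8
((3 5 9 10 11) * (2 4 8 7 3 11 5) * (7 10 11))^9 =(11) =[0, 1, 2, 3, 4, 5, 6, 7, 8, 9, 10, 11]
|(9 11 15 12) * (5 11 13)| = |(5 11 15 12 9 13)| = 6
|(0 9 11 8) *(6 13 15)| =12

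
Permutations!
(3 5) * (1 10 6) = (1 10 6)(3 5) = [0, 10, 2, 5, 4, 3, 1, 7, 8, 9, 6]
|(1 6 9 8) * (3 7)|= 4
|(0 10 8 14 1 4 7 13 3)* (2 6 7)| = |(0 10 8 14 1 4 2 6 7 13 3)| = 11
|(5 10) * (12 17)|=|(5 10)(12 17)|=2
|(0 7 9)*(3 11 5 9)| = |(0 7 3 11 5 9)| = 6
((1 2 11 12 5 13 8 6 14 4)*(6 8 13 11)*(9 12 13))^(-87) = (1 14 2 4 6)(5 9 11 12 13) = [0, 14, 4, 3, 6, 9, 1, 7, 8, 11, 10, 12, 13, 5, 2]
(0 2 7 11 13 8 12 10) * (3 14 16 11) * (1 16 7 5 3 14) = [2, 16, 5, 1, 4, 3, 6, 14, 12, 9, 0, 13, 10, 8, 7, 15, 11] = (0 2 5 3 1 16 11 13 8 12 10)(7 14)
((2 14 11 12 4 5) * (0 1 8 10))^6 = (14)(0 8)(1 10) = [8, 10, 2, 3, 4, 5, 6, 7, 0, 9, 1, 11, 12, 13, 14]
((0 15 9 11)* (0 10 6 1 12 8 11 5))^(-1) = (0 5 9 15)(1 6 10 11 8 12) = [5, 6, 2, 3, 4, 9, 10, 7, 12, 15, 11, 8, 1, 13, 14, 0]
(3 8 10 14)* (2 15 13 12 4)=[0, 1, 15, 8, 2, 5, 6, 7, 10, 9, 14, 11, 4, 12, 3, 13]=(2 15 13 12 4)(3 8 10 14)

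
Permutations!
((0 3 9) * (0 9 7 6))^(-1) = (9)(0 6 7 3) = [6, 1, 2, 0, 4, 5, 7, 3, 8, 9]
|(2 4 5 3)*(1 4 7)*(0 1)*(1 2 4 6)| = 6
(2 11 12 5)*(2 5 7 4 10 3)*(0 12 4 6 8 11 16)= (0 12 7 6 8 11 4 10 3 2 16)= [12, 1, 16, 2, 10, 5, 8, 6, 11, 9, 3, 4, 7, 13, 14, 15, 0]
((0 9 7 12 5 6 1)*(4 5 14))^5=(0 4 9 5 7 6 12 1 14)=[4, 14, 2, 3, 9, 7, 12, 6, 8, 5, 10, 11, 1, 13, 0]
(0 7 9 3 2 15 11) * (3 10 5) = (0 7 9 10 5 3 2 15 11) = [7, 1, 15, 2, 4, 3, 6, 9, 8, 10, 5, 0, 12, 13, 14, 11]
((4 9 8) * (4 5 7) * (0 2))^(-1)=(0 2)(4 7 5 8 9)=[2, 1, 0, 3, 7, 8, 6, 5, 9, 4]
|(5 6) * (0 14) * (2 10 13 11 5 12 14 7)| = 10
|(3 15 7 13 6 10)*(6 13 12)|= 6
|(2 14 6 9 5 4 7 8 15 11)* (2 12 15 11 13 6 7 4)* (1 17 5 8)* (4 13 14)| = |(1 17 5 2 4 13 6 9 8 11 12 15 14 7)| = 14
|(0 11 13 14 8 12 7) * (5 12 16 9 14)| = 12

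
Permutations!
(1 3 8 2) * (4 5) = (1 3 8 2)(4 5) = [0, 3, 1, 8, 5, 4, 6, 7, 2]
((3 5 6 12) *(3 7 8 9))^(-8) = (3 9 8 7 12 6 5) = [0, 1, 2, 9, 4, 3, 5, 12, 7, 8, 10, 11, 6]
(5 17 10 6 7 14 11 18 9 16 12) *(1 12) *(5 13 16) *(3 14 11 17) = (1 12 13 16)(3 14 17 10 6 7 11 18 9 5) = [0, 12, 2, 14, 4, 3, 7, 11, 8, 5, 6, 18, 13, 16, 17, 15, 1, 10, 9]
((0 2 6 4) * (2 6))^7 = (0 6 4) = [6, 1, 2, 3, 0, 5, 4]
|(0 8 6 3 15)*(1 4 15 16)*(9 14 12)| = |(0 8 6 3 16 1 4 15)(9 14 12)| = 24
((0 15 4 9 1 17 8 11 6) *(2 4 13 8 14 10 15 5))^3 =(0 4 17 15 11 5 9 14 13 6 2 1 10 8) =[4, 10, 1, 3, 17, 9, 2, 7, 0, 14, 8, 5, 12, 6, 13, 11, 16, 15]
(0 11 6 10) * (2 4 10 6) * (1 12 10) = (0 11 2 4 1 12 10) = [11, 12, 4, 3, 1, 5, 6, 7, 8, 9, 0, 2, 10]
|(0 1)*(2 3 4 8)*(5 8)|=10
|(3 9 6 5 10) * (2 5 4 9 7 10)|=6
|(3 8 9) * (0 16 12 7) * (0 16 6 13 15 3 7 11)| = 11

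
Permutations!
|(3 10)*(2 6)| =2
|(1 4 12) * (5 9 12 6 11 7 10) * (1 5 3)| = 21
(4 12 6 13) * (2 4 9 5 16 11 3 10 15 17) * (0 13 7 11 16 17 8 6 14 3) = (0 13 9 5 17 2 4 12 14 3 10 15 8 6 7 11) = [13, 1, 4, 10, 12, 17, 7, 11, 6, 5, 15, 0, 14, 9, 3, 8, 16, 2]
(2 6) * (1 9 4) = (1 9 4)(2 6) = [0, 9, 6, 3, 1, 5, 2, 7, 8, 4]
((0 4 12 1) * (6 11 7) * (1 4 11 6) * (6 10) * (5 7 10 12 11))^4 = (4 12 6 10 11) = [0, 1, 2, 3, 12, 5, 10, 7, 8, 9, 11, 4, 6]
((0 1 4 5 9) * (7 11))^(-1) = (0 9 5 4 1)(7 11) = [9, 0, 2, 3, 1, 4, 6, 11, 8, 5, 10, 7]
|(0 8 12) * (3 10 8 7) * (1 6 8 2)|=|(0 7 3 10 2 1 6 8 12)|=9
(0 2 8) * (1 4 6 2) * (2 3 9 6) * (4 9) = [1, 9, 8, 4, 2, 5, 3, 7, 0, 6] = (0 1 9 6 3 4 2 8)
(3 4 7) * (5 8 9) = (3 4 7)(5 8 9) = [0, 1, 2, 4, 7, 8, 6, 3, 9, 5]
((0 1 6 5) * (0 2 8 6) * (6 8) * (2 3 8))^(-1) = (0 1)(2 8 3 5 6) = [1, 0, 8, 5, 4, 6, 2, 7, 3]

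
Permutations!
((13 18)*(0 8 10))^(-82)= (18)(0 10 8)= [10, 1, 2, 3, 4, 5, 6, 7, 0, 9, 8, 11, 12, 13, 14, 15, 16, 17, 18]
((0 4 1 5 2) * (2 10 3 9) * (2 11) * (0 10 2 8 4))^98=(1 4 8 11 9 3 10 2 5)=[0, 4, 5, 10, 8, 1, 6, 7, 11, 3, 2, 9]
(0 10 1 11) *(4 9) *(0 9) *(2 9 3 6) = (0 10 1 11 3 6 2 9 4) = [10, 11, 9, 6, 0, 5, 2, 7, 8, 4, 1, 3]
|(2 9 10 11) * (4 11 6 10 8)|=|(2 9 8 4 11)(6 10)|=10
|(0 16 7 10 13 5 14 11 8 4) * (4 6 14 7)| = 12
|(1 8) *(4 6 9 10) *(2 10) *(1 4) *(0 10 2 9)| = |(0 10 1 8 4 6)| = 6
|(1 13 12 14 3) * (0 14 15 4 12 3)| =6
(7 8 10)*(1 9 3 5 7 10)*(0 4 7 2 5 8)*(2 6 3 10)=(0 4 7)(1 9 10 2 5 6 3 8)=[4, 9, 5, 8, 7, 6, 3, 0, 1, 10, 2]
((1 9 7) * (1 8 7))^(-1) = (1 9)(7 8) = [0, 9, 2, 3, 4, 5, 6, 8, 7, 1]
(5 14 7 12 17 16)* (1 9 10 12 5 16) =(1 9 10 12 17)(5 14 7) =[0, 9, 2, 3, 4, 14, 6, 5, 8, 10, 12, 11, 17, 13, 7, 15, 16, 1]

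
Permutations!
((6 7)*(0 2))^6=(7)=[0, 1, 2, 3, 4, 5, 6, 7]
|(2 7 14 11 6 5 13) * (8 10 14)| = |(2 7 8 10 14 11 6 5 13)| = 9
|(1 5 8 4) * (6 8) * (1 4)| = 4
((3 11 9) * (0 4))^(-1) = (0 4)(3 9 11) = [4, 1, 2, 9, 0, 5, 6, 7, 8, 11, 10, 3]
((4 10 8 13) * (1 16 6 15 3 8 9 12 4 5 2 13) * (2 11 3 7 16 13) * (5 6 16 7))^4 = [0, 5, 2, 6, 4, 1, 3, 7, 15, 9, 10, 13, 12, 11, 14, 8, 16] = (16)(1 5)(3 6)(8 15)(11 13)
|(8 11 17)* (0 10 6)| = 3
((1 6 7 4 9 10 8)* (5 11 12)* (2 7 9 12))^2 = (1 9 8 6 10)(2 4 5)(7 12 11) = [0, 9, 4, 3, 5, 2, 10, 12, 6, 8, 1, 7, 11]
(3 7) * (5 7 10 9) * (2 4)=(2 4)(3 10 9 5 7)=[0, 1, 4, 10, 2, 7, 6, 3, 8, 5, 9]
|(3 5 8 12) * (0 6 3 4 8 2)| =15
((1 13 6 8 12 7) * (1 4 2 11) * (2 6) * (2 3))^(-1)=(1 11 2 3 13)(4 7 12 8 6)=[0, 11, 3, 13, 7, 5, 4, 12, 6, 9, 10, 2, 8, 1]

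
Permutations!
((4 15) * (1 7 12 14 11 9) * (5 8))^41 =[0, 9, 2, 3, 15, 8, 6, 1, 5, 11, 10, 14, 7, 13, 12, 4] =(1 9 11 14 12 7)(4 15)(5 8)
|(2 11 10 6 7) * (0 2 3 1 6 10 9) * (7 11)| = |(0 2 7 3 1 6 11 9)| = 8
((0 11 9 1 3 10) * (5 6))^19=(0 11 9 1 3 10)(5 6)=[11, 3, 2, 10, 4, 6, 5, 7, 8, 1, 0, 9]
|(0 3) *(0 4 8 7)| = |(0 3 4 8 7)| = 5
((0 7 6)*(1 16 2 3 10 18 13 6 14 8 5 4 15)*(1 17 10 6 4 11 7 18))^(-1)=(0 6 3 2 16 1 10 17 15 4 13 18)(5 8 14 7 11)=[6, 10, 16, 2, 13, 8, 3, 11, 14, 9, 17, 5, 12, 18, 7, 4, 1, 15, 0]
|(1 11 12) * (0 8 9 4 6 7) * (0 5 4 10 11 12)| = |(0 8 9 10 11)(1 12)(4 6 7 5)| = 20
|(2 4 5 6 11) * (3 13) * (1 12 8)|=|(1 12 8)(2 4 5 6 11)(3 13)|=30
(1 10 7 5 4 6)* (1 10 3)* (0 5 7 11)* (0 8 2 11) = (0 5 4 6 10)(1 3)(2 11 8) = [5, 3, 11, 1, 6, 4, 10, 7, 2, 9, 0, 8]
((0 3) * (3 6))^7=(0 6 3)=[6, 1, 2, 0, 4, 5, 3]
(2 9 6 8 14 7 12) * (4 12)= (2 9 6 8 14 7 4 12)= [0, 1, 9, 3, 12, 5, 8, 4, 14, 6, 10, 11, 2, 13, 7]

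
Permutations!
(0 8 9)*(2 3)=(0 8 9)(2 3)=[8, 1, 3, 2, 4, 5, 6, 7, 9, 0]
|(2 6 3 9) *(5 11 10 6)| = |(2 5 11 10 6 3 9)| = 7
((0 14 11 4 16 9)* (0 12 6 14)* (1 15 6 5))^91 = (1 15 6 14 11 4 16 9 12 5) = [0, 15, 2, 3, 16, 1, 14, 7, 8, 12, 10, 4, 5, 13, 11, 6, 9]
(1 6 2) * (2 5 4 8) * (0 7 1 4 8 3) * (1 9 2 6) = (0 7 9 2 4 3)(5 8 6) = [7, 1, 4, 0, 3, 8, 5, 9, 6, 2]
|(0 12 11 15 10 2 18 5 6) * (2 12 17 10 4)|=11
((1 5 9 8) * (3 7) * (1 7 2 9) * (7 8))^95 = (1 5)(2 3 7 9) = [0, 5, 3, 7, 4, 1, 6, 9, 8, 2]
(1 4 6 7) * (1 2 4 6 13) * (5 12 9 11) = (1 6 7 2 4 13)(5 12 9 11) = [0, 6, 4, 3, 13, 12, 7, 2, 8, 11, 10, 5, 9, 1]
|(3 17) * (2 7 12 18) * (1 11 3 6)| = 20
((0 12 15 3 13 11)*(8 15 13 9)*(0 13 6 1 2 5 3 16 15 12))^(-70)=[0, 5, 3, 8, 4, 9, 2, 7, 6, 12, 10, 11, 1, 13, 14, 15, 16]=(16)(1 5 9 12)(2 3 8 6)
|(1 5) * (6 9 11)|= |(1 5)(6 9 11)|= 6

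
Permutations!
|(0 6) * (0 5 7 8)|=5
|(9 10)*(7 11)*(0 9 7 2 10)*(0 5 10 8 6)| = |(0 9 5 10 7 11 2 8 6)| = 9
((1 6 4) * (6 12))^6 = (1 6)(4 12) = [0, 6, 2, 3, 12, 5, 1, 7, 8, 9, 10, 11, 4]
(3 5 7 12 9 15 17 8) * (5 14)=(3 14 5 7 12 9 15 17 8)=[0, 1, 2, 14, 4, 7, 6, 12, 3, 15, 10, 11, 9, 13, 5, 17, 16, 8]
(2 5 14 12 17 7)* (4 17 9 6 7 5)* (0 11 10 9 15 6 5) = [11, 1, 4, 3, 17, 14, 7, 2, 8, 5, 9, 10, 15, 13, 12, 6, 16, 0] = (0 11 10 9 5 14 12 15 6 7 2 4 17)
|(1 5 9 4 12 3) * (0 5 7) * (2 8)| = 8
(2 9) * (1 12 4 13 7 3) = [0, 12, 9, 1, 13, 5, 6, 3, 8, 2, 10, 11, 4, 7] = (1 12 4 13 7 3)(2 9)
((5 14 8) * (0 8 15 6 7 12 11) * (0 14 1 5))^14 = (6 12 14)(7 11 15) = [0, 1, 2, 3, 4, 5, 12, 11, 8, 9, 10, 15, 14, 13, 6, 7]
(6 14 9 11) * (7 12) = [0, 1, 2, 3, 4, 5, 14, 12, 8, 11, 10, 6, 7, 13, 9] = (6 14 9 11)(7 12)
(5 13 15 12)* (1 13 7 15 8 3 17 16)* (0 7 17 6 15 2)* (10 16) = (0 7 2)(1 13 8 3 6 15 12 5 17 10 16) = [7, 13, 0, 6, 4, 17, 15, 2, 3, 9, 16, 11, 5, 8, 14, 12, 1, 10]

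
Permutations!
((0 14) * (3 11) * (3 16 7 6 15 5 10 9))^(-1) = (0 14)(3 9 10 5 15 6 7 16 11) = [14, 1, 2, 9, 4, 15, 7, 16, 8, 10, 5, 3, 12, 13, 0, 6, 11]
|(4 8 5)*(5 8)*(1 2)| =|(8)(1 2)(4 5)| =2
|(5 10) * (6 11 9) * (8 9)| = |(5 10)(6 11 8 9)| = 4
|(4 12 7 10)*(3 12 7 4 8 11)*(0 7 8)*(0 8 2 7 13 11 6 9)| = |(0 13 11 3 12 4 2 7 10 8 6 9)| = 12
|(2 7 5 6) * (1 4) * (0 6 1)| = 7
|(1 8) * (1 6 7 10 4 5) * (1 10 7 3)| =12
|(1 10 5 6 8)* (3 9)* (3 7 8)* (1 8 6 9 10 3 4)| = 8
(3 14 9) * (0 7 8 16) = [7, 1, 2, 14, 4, 5, 6, 8, 16, 3, 10, 11, 12, 13, 9, 15, 0] = (0 7 8 16)(3 14 9)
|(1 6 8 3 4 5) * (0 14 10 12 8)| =|(0 14 10 12 8 3 4 5 1 6)| =10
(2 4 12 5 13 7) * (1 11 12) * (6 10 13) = (1 11 12 5 6 10 13 7 2 4) = [0, 11, 4, 3, 1, 6, 10, 2, 8, 9, 13, 12, 5, 7]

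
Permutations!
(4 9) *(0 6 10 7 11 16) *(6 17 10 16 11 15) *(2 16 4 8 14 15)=[17, 1, 16, 3, 9, 5, 4, 2, 14, 8, 7, 11, 12, 13, 15, 6, 0, 10]=(0 17 10 7 2 16)(4 9 8 14 15 6)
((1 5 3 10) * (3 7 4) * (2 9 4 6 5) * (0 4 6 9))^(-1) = (0 2 1 10 3 4)(5 6 9 7) = [2, 10, 1, 4, 0, 6, 9, 5, 8, 7, 3]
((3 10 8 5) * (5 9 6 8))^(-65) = (3 10 5)(6 8 9) = [0, 1, 2, 10, 4, 3, 8, 7, 9, 6, 5]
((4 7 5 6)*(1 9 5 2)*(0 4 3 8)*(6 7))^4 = (0 8 3 6 4)(1 2 7 5 9) = [8, 2, 7, 6, 0, 9, 4, 5, 3, 1]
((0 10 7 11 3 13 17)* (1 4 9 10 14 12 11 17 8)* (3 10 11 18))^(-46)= (0 11 8 12 7 4 3)(1 18 17 9 13 14 10)= [11, 18, 2, 0, 3, 5, 6, 4, 12, 13, 1, 8, 7, 14, 10, 15, 16, 9, 17]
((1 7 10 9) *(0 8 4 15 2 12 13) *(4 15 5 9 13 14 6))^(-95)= [2, 13, 6, 3, 1, 7, 9, 0, 12, 10, 8, 11, 4, 15, 5, 14]= (0 2 6 9 10 8 12 4 1 13 15 14 5 7)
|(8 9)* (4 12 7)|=6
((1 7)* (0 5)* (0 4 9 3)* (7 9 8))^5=[1, 4, 2, 7, 3, 9, 6, 5, 0, 8]=(0 1 4 3 7 5 9 8)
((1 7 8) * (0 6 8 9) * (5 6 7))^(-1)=[9, 8, 2, 3, 4, 1, 5, 0, 6, 7]=(0 9 7)(1 8 6 5)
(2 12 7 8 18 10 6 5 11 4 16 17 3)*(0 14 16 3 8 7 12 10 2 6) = [14, 1, 10, 6, 3, 11, 5, 7, 18, 9, 0, 4, 12, 13, 16, 15, 17, 8, 2] = (0 14 16 17 8 18 2 10)(3 6 5 11 4)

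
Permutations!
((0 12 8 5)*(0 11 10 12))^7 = (5 10 8 11 12) = [0, 1, 2, 3, 4, 10, 6, 7, 11, 9, 8, 12, 5]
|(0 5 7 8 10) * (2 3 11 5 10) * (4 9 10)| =|(0 4 9 10)(2 3 11 5 7 8)| =12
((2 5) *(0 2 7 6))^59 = (0 6 7 5 2) = [6, 1, 0, 3, 4, 2, 7, 5]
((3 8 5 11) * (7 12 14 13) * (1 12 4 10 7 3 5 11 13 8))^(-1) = [0, 3, 2, 13, 7, 11, 6, 10, 14, 9, 4, 8, 1, 5, 12] = (1 3 13 5 11 8 14 12)(4 7 10)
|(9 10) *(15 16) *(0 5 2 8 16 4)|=|(0 5 2 8 16 15 4)(9 10)|=14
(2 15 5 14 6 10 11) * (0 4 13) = (0 4 13)(2 15 5 14 6 10 11) = [4, 1, 15, 3, 13, 14, 10, 7, 8, 9, 11, 2, 12, 0, 6, 5]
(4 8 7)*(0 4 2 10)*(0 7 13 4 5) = (0 5)(2 10 7)(4 8 13) = [5, 1, 10, 3, 8, 0, 6, 2, 13, 9, 7, 11, 12, 4]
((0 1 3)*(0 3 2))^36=(3)=[0, 1, 2, 3]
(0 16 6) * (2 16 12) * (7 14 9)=(0 12 2 16 6)(7 14 9)=[12, 1, 16, 3, 4, 5, 0, 14, 8, 7, 10, 11, 2, 13, 9, 15, 6]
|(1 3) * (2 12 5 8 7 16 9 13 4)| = 18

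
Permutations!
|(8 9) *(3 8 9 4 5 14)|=5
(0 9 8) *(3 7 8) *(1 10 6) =[9, 10, 2, 7, 4, 5, 1, 8, 0, 3, 6] =(0 9 3 7 8)(1 10 6)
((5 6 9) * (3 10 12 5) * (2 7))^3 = (2 7)(3 5)(6 10)(9 12) = [0, 1, 7, 5, 4, 3, 10, 2, 8, 12, 6, 11, 9]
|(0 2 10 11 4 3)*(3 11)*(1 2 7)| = |(0 7 1 2 10 3)(4 11)| = 6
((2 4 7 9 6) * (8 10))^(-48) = (10)(2 7 6 4 9) = [0, 1, 7, 3, 9, 5, 4, 6, 8, 2, 10]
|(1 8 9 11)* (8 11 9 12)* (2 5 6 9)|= 4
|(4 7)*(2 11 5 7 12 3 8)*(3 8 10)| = 14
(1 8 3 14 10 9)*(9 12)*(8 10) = (1 10 12 9)(3 14 8) = [0, 10, 2, 14, 4, 5, 6, 7, 3, 1, 12, 11, 9, 13, 8]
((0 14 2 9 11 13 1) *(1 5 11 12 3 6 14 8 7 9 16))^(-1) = (0 1 16 2 14 6 3 12 9 7 8)(5 13 11) = [1, 16, 14, 12, 4, 13, 3, 8, 0, 7, 10, 5, 9, 11, 6, 15, 2]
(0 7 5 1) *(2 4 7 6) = (0 6 2 4 7 5 1) = [6, 0, 4, 3, 7, 1, 2, 5]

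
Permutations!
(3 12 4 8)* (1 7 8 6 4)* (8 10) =(1 7 10 8 3 12)(4 6) =[0, 7, 2, 12, 6, 5, 4, 10, 3, 9, 8, 11, 1]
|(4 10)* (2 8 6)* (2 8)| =2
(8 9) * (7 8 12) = (7 8 9 12) = [0, 1, 2, 3, 4, 5, 6, 8, 9, 12, 10, 11, 7]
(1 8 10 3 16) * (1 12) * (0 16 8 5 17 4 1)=(0 16 12)(1 5 17 4)(3 8 10)=[16, 5, 2, 8, 1, 17, 6, 7, 10, 9, 3, 11, 0, 13, 14, 15, 12, 4]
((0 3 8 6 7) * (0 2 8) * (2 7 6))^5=[3, 1, 8, 0, 4, 5, 6, 7, 2]=(0 3)(2 8)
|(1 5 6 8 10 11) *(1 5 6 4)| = |(1 6 8 10 11 5 4)| = 7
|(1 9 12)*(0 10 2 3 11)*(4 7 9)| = 5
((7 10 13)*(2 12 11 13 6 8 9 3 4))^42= (2 3 8 10 13 12 4 9 6 7 11)= [0, 1, 3, 8, 9, 5, 7, 11, 10, 6, 13, 2, 4, 12]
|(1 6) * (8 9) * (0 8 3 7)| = |(0 8 9 3 7)(1 6)| = 10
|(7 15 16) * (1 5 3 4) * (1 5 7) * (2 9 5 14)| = |(1 7 15 16)(2 9 5 3 4 14)| = 12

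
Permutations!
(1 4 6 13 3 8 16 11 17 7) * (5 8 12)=[0, 4, 2, 12, 6, 8, 13, 1, 16, 9, 10, 17, 5, 3, 14, 15, 11, 7]=(1 4 6 13 3 12 5 8 16 11 17 7)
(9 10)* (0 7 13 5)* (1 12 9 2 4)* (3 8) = (0 7 13 5)(1 12 9 10 2 4)(3 8) = [7, 12, 4, 8, 1, 0, 6, 13, 3, 10, 2, 11, 9, 5]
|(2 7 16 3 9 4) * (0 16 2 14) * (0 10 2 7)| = |(0 16 3 9 4 14 10 2)| = 8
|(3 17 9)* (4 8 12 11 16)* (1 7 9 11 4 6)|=|(1 7 9 3 17 11 16 6)(4 8 12)|=24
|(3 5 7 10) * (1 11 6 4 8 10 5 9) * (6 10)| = |(1 11 10 3 9)(4 8 6)(5 7)| = 30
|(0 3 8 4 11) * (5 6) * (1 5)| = |(0 3 8 4 11)(1 5 6)| = 15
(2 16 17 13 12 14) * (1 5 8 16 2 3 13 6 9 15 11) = (1 5 8 16 17 6 9 15 11)(3 13 12 14) = [0, 5, 2, 13, 4, 8, 9, 7, 16, 15, 10, 1, 14, 12, 3, 11, 17, 6]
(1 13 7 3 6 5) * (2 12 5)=(1 13 7 3 6 2 12 5)=[0, 13, 12, 6, 4, 1, 2, 3, 8, 9, 10, 11, 5, 7]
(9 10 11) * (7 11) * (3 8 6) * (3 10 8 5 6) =(3 5 6 10 7 11 9 8) =[0, 1, 2, 5, 4, 6, 10, 11, 3, 8, 7, 9]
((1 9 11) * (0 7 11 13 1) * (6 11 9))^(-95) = (0 13 11 9 6 7 1) = [13, 0, 2, 3, 4, 5, 7, 1, 8, 6, 10, 9, 12, 11]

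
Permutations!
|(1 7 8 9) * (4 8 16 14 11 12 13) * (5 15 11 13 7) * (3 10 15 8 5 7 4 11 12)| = 14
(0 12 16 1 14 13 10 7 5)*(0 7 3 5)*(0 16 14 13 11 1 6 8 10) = (0 12 14 11 1 13)(3 5 7 16 6 8 10) = [12, 13, 2, 5, 4, 7, 8, 16, 10, 9, 3, 1, 14, 0, 11, 15, 6]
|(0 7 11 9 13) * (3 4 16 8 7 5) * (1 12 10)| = |(0 5 3 4 16 8 7 11 9 13)(1 12 10)| = 30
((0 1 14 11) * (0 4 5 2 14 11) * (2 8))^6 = [2, 14, 5, 3, 1, 11, 6, 7, 4, 9, 10, 0, 12, 13, 8] = (0 2 5 11)(1 14 8 4)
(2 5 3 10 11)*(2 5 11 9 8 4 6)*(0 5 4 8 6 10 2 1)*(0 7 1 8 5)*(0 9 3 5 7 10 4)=[9, 10, 11, 2, 4, 5, 8, 1, 7, 6, 3, 0]=(0 9 6 8 7 1 10 3 2 11)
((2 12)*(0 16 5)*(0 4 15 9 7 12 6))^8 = (0 2 7 15 5)(4 16 6 12 9) = [2, 1, 7, 3, 16, 0, 12, 15, 8, 4, 10, 11, 9, 13, 14, 5, 6]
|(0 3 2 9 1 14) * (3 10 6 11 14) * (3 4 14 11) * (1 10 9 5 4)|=|(0 9 10 6 3 2 5 4 14)|=9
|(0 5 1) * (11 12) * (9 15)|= |(0 5 1)(9 15)(11 12)|= 6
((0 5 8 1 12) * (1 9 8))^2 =(0 1)(5 12) =[1, 0, 2, 3, 4, 12, 6, 7, 8, 9, 10, 11, 5]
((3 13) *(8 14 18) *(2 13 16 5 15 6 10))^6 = (18)(2 6 5 3)(10 15 16 13) = [0, 1, 6, 2, 4, 3, 5, 7, 8, 9, 15, 11, 12, 10, 14, 16, 13, 17, 18]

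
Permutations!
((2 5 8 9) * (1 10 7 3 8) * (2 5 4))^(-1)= (1 5 9 8 3 7 10)(2 4)= [0, 5, 4, 7, 2, 9, 6, 10, 3, 8, 1]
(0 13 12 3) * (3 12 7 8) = (0 13 7 8 3) = [13, 1, 2, 0, 4, 5, 6, 8, 3, 9, 10, 11, 12, 7]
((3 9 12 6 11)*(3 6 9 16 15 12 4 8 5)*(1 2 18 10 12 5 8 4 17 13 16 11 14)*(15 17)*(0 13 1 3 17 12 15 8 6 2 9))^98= (0 16)(1 2 9 18 8 10 6 15 14 5 3 17 11)(12 13)= [16, 2, 9, 17, 4, 3, 15, 7, 10, 18, 6, 1, 13, 12, 5, 14, 0, 11, 8]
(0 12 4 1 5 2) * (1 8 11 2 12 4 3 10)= (0 4 8 11 2)(1 5 12 3 10)= [4, 5, 0, 10, 8, 12, 6, 7, 11, 9, 1, 2, 3]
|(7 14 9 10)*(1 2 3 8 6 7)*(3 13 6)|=8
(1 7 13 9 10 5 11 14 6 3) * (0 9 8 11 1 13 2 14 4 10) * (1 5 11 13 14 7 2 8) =(0 9)(1 2 7 8 13)(3 14 6)(4 10 11) =[9, 2, 7, 14, 10, 5, 3, 8, 13, 0, 11, 4, 12, 1, 6]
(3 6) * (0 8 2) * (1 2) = (0 8 1 2)(3 6) = [8, 2, 0, 6, 4, 5, 3, 7, 1]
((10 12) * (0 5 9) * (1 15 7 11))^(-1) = [9, 11, 2, 3, 4, 0, 6, 15, 8, 5, 12, 7, 10, 13, 14, 1] = (0 9 5)(1 11 7 15)(10 12)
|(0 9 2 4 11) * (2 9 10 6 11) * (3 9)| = |(0 10 6 11)(2 4)(3 9)| = 4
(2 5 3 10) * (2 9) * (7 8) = (2 5 3 10 9)(7 8) = [0, 1, 5, 10, 4, 3, 6, 8, 7, 2, 9]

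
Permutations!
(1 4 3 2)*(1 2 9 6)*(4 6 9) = [0, 6, 2, 4, 3, 5, 1, 7, 8, 9] = (9)(1 6)(3 4)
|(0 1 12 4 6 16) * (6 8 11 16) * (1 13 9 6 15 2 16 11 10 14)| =|(0 13 9 6 15 2 16)(1 12 4 8 10 14)| =42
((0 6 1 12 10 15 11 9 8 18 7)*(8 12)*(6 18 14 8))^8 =[7, 1, 2, 3, 4, 5, 6, 18, 8, 15, 9, 10, 11, 13, 14, 12, 16, 17, 0] =(0 7 18)(9 15 12 11 10)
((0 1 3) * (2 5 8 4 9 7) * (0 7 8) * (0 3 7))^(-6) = (9) = [0, 1, 2, 3, 4, 5, 6, 7, 8, 9]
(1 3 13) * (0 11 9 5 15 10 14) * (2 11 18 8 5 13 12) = (0 18 8 5 15 10 14)(1 3 12 2 11 9 13) = [18, 3, 11, 12, 4, 15, 6, 7, 5, 13, 14, 9, 2, 1, 0, 10, 16, 17, 8]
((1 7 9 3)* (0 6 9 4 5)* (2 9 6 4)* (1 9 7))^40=[4, 1, 2, 3, 5, 0, 6, 7, 8, 9]=(9)(0 4 5)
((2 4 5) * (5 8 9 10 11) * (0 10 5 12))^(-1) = (0 12 11 10)(2 5 9 8 4) = [12, 1, 5, 3, 2, 9, 6, 7, 4, 8, 0, 10, 11]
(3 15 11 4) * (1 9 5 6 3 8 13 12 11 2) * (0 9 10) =(0 9 5 6 3 15 2 1 10)(4 8 13 12 11) =[9, 10, 1, 15, 8, 6, 3, 7, 13, 5, 0, 4, 11, 12, 14, 2]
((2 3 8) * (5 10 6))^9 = (10) = [0, 1, 2, 3, 4, 5, 6, 7, 8, 9, 10]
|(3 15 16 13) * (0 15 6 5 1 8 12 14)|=11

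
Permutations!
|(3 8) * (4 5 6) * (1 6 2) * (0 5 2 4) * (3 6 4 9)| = 6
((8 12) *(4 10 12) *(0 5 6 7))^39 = (0 7 6 5)(4 8 12 10) = [7, 1, 2, 3, 8, 0, 5, 6, 12, 9, 4, 11, 10]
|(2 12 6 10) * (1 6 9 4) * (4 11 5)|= 9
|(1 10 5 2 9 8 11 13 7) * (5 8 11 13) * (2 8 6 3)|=11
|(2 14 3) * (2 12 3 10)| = |(2 14 10)(3 12)| = 6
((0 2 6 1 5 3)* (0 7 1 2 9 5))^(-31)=(0 1 7 3 5 9)(2 6)=[1, 7, 6, 5, 4, 9, 2, 3, 8, 0]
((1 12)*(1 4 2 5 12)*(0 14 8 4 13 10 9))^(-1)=[9, 1, 4, 3, 8, 2, 6, 7, 14, 10, 13, 11, 5, 12, 0]=(0 9 10 13 12 5 2 4 8 14)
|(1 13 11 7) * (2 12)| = 4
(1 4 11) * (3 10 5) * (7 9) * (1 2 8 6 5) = (1 4 11 2 8 6 5 3 10)(7 9) = [0, 4, 8, 10, 11, 3, 5, 9, 6, 7, 1, 2]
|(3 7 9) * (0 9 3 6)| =|(0 9 6)(3 7)| =6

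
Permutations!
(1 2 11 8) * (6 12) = [0, 2, 11, 3, 4, 5, 12, 7, 1, 9, 10, 8, 6] = (1 2 11 8)(6 12)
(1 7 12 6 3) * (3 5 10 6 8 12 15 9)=(1 7 15 9 3)(5 10 6)(8 12)=[0, 7, 2, 1, 4, 10, 5, 15, 12, 3, 6, 11, 8, 13, 14, 9]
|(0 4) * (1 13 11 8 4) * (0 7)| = 7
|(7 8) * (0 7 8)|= 2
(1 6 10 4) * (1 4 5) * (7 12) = (1 6 10 5)(7 12) = [0, 6, 2, 3, 4, 1, 10, 12, 8, 9, 5, 11, 7]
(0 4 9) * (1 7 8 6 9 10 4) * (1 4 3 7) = [4, 1, 2, 7, 10, 5, 9, 8, 6, 0, 3] = (0 4 10 3 7 8 6 9)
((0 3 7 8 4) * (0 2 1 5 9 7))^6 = (1 2 4 8 7 9 5) = [0, 2, 4, 3, 8, 1, 6, 9, 7, 5]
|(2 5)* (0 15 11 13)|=4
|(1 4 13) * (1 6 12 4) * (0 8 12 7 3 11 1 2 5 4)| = 9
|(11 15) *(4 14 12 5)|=|(4 14 12 5)(11 15)|=4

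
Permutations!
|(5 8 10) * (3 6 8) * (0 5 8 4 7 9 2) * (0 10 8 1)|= 10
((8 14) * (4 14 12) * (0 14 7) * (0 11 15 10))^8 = [10, 1, 2, 3, 12, 5, 6, 4, 14, 9, 15, 7, 8, 13, 0, 11] = (0 10 15 11 7 4 12 8 14)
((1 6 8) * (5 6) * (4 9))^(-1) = (1 8 6 5)(4 9) = [0, 8, 2, 3, 9, 1, 5, 7, 6, 4]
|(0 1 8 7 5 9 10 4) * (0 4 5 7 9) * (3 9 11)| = 8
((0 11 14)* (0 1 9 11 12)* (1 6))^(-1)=[12, 6, 2, 3, 4, 5, 14, 7, 8, 1, 10, 9, 0, 13, 11]=(0 12)(1 6 14 11 9)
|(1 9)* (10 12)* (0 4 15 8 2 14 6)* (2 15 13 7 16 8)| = 10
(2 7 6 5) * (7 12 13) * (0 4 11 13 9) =[4, 1, 12, 3, 11, 2, 5, 6, 8, 0, 10, 13, 9, 7] =(0 4 11 13 7 6 5 2 12 9)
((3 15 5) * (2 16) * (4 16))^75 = [0, 1, 2, 3, 4, 5, 6, 7, 8, 9, 10, 11, 12, 13, 14, 15, 16] = (16)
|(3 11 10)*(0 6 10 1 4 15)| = |(0 6 10 3 11 1 4 15)| = 8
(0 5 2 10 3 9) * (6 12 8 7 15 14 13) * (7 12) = (0 5 2 10 3 9)(6 7 15 14 13)(8 12) = [5, 1, 10, 9, 4, 2, 7, 15, 12, 0, 3, 11, 8, 6, 13, 14]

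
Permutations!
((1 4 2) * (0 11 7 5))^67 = [5, 4, 1, 3, 2, 7, 6, 11, 8, 9, 10, 0] = (0 5 7 11)(1 4 2)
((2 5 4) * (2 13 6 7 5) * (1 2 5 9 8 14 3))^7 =(1 9 4 3 7 5 14 6 2 8 13) =[0, 9, 8, 7, 3, 14, 2, 5, 13, 4, 10, 11, 12, 1, 6]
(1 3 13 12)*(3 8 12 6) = [0, 8, 2, 13, 4, 5, 3, 7, 12, 9, 10, 11, 1, 6] = (1 8 12)(3 13 6)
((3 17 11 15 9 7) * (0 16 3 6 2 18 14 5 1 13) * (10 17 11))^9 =(0 18 15 13 2 11 1 6 3 5 7 16 14 9)(10 17) =[18, 6, 11, 5, 4, 7, 3, 16, 8, 0, 17, 1, 12, 2, 9, 13, 14, 10, 15]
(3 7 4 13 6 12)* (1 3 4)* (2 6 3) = [0, 2, 6, 7, 13, 5, 12, 1, 8, 9, 10, 11, 4, 3] = (1 2 6 12 4 13 3 7)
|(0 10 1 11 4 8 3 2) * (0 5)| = 9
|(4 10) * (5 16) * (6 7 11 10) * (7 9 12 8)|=8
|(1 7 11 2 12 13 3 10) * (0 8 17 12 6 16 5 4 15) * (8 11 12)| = 24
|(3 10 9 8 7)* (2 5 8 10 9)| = |(2 5 8 7 3 9 10)| = 7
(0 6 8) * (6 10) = (0 10 6 8) = [10, 1, 2, 3, 4, 5, 8, 7, 0, 9, 6]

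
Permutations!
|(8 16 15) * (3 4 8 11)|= 6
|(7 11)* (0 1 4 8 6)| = 10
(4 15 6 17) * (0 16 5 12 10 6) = (0 16 5 12 10 6 17 4 15) = [16, 1, 2, 3, 15, 12, 17, 7, 8, 9, 6, 11, 10, 13, 14, 0, 5, 4]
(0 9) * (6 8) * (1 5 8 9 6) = [6, 5, 2, 3, 4, 8, 9, 7, 1, 0] = (0 6 9)(1 5 8)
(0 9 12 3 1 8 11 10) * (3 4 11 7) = [9, 8, 2, 1, 11, 5, 6, 3, 7, 12, 0, 10, 4] = (0 9 12 4 11 10)(1 8 7 3)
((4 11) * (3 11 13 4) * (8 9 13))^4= (13)= [0, 1, 2, 3, 4, 5, 6, 7, 8, 9, 10, 11, 12, 13]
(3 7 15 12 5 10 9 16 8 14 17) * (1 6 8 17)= [0, 6, 2, 7, 4, 10, 8, 15, 14, 16, 9, 11, 5, 13, 1, 12, 17, 3]= (1 6 8 14)(3 7 15 12 5 10 9 16 17)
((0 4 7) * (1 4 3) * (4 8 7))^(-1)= (0 7 8 1 3)= [7, 3, 2, 0, 4, 5, 6, 8, 1]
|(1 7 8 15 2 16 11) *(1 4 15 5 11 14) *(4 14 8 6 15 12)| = |(1 7 6 15 2 16 8 5 11 14)(4 12)| = 10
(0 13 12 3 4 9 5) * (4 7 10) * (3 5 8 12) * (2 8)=(0 13 3 7 10 4 9 2 8 12 5)=[13, 1, 8, 7, 9, 0, 6, 10, 12, 2, 4, 11, 5, 3]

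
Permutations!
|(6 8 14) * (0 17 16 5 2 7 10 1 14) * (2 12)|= 12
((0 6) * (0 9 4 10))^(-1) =[10, 1, 2, 3, 9, 5, 0, 7, 8, 6, 4] =(0 10 4 9 6)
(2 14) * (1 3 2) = (1 3 2 14) = [0, 3, 14, 2, 4, 5, 6, 7, 8, 9, 10, 11, 12, 13, 1]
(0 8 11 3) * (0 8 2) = (0 2)(3 8 11) = [2, 1, 0, 8, 4, 5, 6, 7, 11, 9, 10, 3]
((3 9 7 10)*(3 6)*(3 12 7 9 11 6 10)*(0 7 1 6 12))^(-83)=(0 7 3 11 12 1 6)=[7, 6, 2, 11, 4, 5, 0, 3, 8, 9, 10, 12, 1]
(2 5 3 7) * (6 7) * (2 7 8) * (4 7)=(2 5 3 6 8)(4 7)=[0, 1, 5, 6, 7, 3, 8, 4, 2]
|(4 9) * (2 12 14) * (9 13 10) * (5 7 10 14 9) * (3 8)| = 6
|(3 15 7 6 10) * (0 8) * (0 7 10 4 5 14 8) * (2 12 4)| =|(2 12 4 5 14 8 7 6)(3 15 10)| =24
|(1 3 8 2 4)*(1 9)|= |(1 3 8 2 4 9)|= 6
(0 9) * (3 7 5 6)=(0 9)(3 7 5 6)=[9, 1, 2, 7, 4, 6, 3, 5, 8, 0]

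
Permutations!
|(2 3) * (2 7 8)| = 4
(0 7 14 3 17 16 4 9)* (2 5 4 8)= (0 7 14 3 17 16 8 2 5 4 9)= [7, 1, 5, 17, 9, 4, 6, 14, 2, 0, 10, 11, 12, 13, 3, 15, 8, 16]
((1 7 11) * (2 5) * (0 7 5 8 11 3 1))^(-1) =(0 11 8 2 5 1 3 7) =[11, 3, 5, 7, 4, 1, 6, 0, 2, 9, 10, 8]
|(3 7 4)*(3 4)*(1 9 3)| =4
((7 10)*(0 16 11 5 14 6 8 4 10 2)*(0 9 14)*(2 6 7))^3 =(0 5 11 16)(2 7 4 9 6 10 14 8) =[5, 1, 7, 3, 9, 11, 10, 4, 2, 6, 14, 16, 12, 13, 8, 15, 0]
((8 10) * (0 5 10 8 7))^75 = (0 7 10 5) = [7, 1, 2, 3, 4, 0, 6, 10, 8, 9, 5]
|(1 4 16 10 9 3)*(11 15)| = 6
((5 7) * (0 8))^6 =(8) =[0, 1, 2, 3, 4, 5, 6, 7, 8]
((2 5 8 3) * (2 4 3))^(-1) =(2 8 5)(3 4) =[0, 1, 8, 4, 3, 2, 6, 7, 5]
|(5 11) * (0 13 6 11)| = 5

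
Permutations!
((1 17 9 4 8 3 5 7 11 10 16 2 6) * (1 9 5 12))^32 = (1 11 6 3 5 16 4)(2 8 17 10 9 12 7) = [0, 11, 8, 5, 1, 16, 3, 2, 17, 12, 9, 6, 7, 13, 14, 15, 4, 10]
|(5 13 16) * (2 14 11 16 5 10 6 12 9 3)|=|(2 14 11 16 10 6 12 9 3)(5 13)|=18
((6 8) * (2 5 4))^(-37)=(2 4 5)(6 8)=[0, 1, 4, 3, 5, 2, 8, 7, 6]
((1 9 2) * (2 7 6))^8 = (1 6 9 2 7) = [0, 6, 7, 3, 4, 5, 9, 1, 8, 2]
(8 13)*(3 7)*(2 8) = (2 8 13)(3 7) = [0, 1, 8, 7, 4, 5, 6, 3, 13, 9, 10, 11, 12, 2]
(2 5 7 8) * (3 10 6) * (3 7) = [0, 1, 5, 10, 4, 3, 7, 8, 2, 9, 6] = (2 5 3 10 6 7 8)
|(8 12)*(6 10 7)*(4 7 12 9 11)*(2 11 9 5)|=9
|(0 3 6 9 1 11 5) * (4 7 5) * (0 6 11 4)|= |(0 3 11)(1 4 7 5 6 9)|= 6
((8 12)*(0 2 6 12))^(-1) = [8, 1, 0, 3, 4, 5, 2, 7, 12, 9, 10, 11, 6] = (0 8 12 6 2)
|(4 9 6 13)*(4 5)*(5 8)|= 6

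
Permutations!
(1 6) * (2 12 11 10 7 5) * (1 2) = [0, 6, 12, 3, 4, 1, 2, 5, 8, 9, 7, 10, 11] = (1 6 2 12 11 10 7 5)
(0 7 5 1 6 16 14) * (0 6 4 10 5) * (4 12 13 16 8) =(0 7)(1 12 13 16 14 6 8 4 10 5) =[7, 12, 2, 3, 10, 1, 8, 0, 4, 9, 5, 11, 13, 16, 6, 15, 14]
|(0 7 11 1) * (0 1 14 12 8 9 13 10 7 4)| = 8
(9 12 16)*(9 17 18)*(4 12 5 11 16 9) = [0, 1, 2, 3, 12, 11, 6, 7, 8, 5, 10, 16, 9, 13, 14, 15, 17, 18, 4] = (4 12 9 5 11 16 17 18)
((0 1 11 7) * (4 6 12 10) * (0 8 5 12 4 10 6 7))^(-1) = [11, 0, 2, 3, 6, 8, 12, 4, 7, 9, 10, 1, 5] = (0 11 1)(4 6 12 5 8 7)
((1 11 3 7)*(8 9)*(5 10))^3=(1 7 3 11)(5 10)(8 9)=[0, 7, 2, 11, 4, 10, 6, 3, 9, 8, 5, 1]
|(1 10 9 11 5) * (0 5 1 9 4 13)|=8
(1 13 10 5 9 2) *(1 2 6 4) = (1 13 10 5 9 6 4) = [0, 13, 2, 3, 1, 9, 4, 7, 8, 6, 5, 11, 12, 10]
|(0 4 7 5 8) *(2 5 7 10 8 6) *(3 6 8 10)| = |(10)(0 4 3 6 2 5 8)| = 7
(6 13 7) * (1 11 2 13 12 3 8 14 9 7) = (1 11 2 13)(3 8 14 9 7 6 12) = [0, 11, 13, 8, 4, 5, 12, 6, 14, 7, 10, 2, 3, 1, 9]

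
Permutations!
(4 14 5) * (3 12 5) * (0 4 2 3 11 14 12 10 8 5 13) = (0 4 12 13)(2 3 10 8 5)(11 14) = [4, 1, 3, 10, 12, 2, 6, 7, 5, 9, 8, 14, 13, 0, 11]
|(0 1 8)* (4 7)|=6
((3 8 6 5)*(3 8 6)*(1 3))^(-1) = (1 8 5 6 3) = [0, 8, 2, 1, 4, 6, 3, 7, 5]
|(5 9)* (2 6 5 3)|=5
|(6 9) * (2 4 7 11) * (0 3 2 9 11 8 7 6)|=14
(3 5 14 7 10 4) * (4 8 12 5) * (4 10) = (3 10 8 12 5 14 7 4) = [0, 1, 2, 10, 3, 14, 6, 4, 12, 9, 8, 11, 5, 13, 7]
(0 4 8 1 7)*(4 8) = (0 8 1 7) = [8, 7, 2, 3, 4, 5, 6, 0, 1]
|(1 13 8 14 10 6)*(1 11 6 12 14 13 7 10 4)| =|(1 7 10 12 14 4)(6 11)(8 13)| =6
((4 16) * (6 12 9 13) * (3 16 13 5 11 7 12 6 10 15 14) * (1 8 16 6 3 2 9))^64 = [0, 2, 16, 3, 11, 13, 6, 15, 9, 4, 12, 10, 14, 7, 8, 1, 5] = (1 2 16 5 13 7 15)(4 11 10 12 14 8 9)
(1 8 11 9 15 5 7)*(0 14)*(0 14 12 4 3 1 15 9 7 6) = (0 12 4 3 1 8 11 7 15 5 6) = [12, 8, 2, 1, 3, 6, 0, 15, 11, 9, 10, 7, 4, 13, 14, 5]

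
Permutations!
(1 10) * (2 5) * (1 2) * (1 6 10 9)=(1 9)(2 5 6 10)=[0, 9, 5, 3, 4, 6, 10, 7, 8, 1, 2]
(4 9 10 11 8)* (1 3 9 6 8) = (1 3 9 10 11)(4 6 8) = [0, 3, 2, 9, 6, 5, 8, 7, 4, 10, 11, 1]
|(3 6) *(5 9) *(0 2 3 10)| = 10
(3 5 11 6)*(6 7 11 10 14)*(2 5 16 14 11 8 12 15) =(2 5 10 11 7 8 12 15)(3 16 14 6) =[0, 1, 5, 16, 4, 10, 3, 8, 12, 9, 11, 7, 15, 13, 6, 2, 14]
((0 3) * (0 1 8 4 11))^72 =(11) =[0, 1, 2, 3, 4, 5, 6, 7, 8, 9, 10, 11]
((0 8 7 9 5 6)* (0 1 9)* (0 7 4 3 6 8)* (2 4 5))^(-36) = (9) = [0, 1, 2, 3, 4, 5, 6, 7, 8, 9]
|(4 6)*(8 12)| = |(4 6)(8 12)| = 2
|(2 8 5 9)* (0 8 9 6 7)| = 10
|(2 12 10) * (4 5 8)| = 3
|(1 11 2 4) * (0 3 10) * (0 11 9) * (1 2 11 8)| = 6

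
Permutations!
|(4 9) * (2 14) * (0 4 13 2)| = |(0 4 9 13 2 14)| = 6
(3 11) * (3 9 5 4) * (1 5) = (1 5 4 3 11 9) = [0, 5, 2, 11, 3, 4, 6, 7, 8, 1, 10, 9]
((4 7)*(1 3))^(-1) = (1 3)(4 7) = [0, 3, 2, 1, 7, 5, 6, 4]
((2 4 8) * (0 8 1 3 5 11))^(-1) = [11, 4, 8, 1, 2, 3, 6, 7, 0, 9, 10, 5] = (0 11 5 3 1 4 2 8)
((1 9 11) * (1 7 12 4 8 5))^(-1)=[0, 5, 2, 3, 12, 8, 6, 11, 4, 1, 10, 9, 7]=(1 5 8 4 12 7 11 9)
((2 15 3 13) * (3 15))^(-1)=(15)(2 13 3)=[0, 1, 13, 2, 4, 5, 6, 7, 8, 9, 10, 11, 12, 3, 14, 15]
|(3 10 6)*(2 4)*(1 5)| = 6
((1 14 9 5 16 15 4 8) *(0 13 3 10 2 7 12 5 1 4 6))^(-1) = (0 6 15 16 5 12 7 2 10 3 13)(1 9 14)(4 8) = [6, 9, 10, 13, 8, 12, 15, 2, 4, 14, 3, 11, 7, 0, 1, 16, 5]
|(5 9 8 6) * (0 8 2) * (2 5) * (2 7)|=|(0 8 6 7 2)(5 9)|=10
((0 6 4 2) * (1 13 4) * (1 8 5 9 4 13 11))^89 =(13)(0 4 5 6 2 9 8)(1 11) =[4, 11, 9, 3, 5, 6, 2, 7, 0, 8, 10, 1, 12, 13]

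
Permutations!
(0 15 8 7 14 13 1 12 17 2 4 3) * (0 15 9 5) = (0 9 5)(1 12 17 2 4 3 15 8 7 14 13) = [9, 12, 4, 15, 3, 0, 6, 14, 7, 5, 10, 11, 17, 1, 13, 8, 16, 2]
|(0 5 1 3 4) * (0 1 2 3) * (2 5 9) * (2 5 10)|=8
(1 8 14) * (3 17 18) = (1 8 14)(3 17 18) = [0, 8, 2, 17, 4, 5, 6, 7, 14, 9, 10, 11, 12, 13, 1, 15, 16, 18, 3]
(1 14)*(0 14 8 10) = (0 14 1 8 10) = [14, 8, 2, 3, 4, 5, 6, 7, 10, 9, 0, 11, 12, 13, 1]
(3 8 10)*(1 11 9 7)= (1 11 9 7)(3 8 10)= [0, 11, 2, 8, 4, 5, 6, 1, 10, 7, 3, 9]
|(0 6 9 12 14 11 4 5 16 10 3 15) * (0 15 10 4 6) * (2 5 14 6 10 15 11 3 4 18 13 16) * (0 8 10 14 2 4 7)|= 12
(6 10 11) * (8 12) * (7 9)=(6 10 11)(7 9)(8 12)=[0, 1, 2, 3, 4, 5, 10, 9, 12, 7, 11, 6, 8]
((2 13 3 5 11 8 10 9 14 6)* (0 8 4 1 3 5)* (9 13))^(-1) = (0 3 1 4 11 5 13 10 8)(2 6 14 9) = [3, 4, 6, 1, 11, 13, 14, 7, 0, 2, 8, 5, 12, 10, 9]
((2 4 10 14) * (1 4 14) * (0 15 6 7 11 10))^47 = [4, 10, 14, 3, 1, 5, 15, 6, 8, 9, 11, 7, 12, 13, 2, 0] = (0 4 1 10 11 7 6 15)(2 14)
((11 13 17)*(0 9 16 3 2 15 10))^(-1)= (0 10 15 2 3 16 9)(11 17 13)= [10, 1, 3, 16, 4, 5, 6, 7, 8, 0, 15, 17, 12, 11, 14, 2, 9, 13]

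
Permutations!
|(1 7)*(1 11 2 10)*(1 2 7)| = 2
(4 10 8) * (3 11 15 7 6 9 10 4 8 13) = (3 11 15 7 6 9 10 13) = [0, 1, 2, 11, 4, 5, 9, 6, 8, 10, 13, 15, 12, 3, 14, 7]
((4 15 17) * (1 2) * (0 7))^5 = [7, 2, 1, 3, 17, 5, 6, 0, 8, 9, 10, 11, 12, 13, 14, 4, 16, 15] = (0 7)(1 2)(4 17 15)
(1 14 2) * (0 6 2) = [6, 14, 1, 3, 4, 5, 2, 7, 8, 9, 10, 11, 12, 13, 0] = (0 6 2 1 14)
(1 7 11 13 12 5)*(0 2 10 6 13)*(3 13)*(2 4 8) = (0 4 8 2 10 6 3 13 12 5 1 7 11) = [4, 7, 10, 13, 8, 1, 3, 11, 2, 9, 6, 0, 5, 12]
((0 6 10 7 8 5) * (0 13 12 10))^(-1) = (0 6)(5 8 7 10 12 13) = [6, 1, 2, 3, 4, 8, 0, 10, 7, 9, 12, 11, 13, 5]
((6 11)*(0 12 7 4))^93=(0 12 7 4)(6 11)=[12, 1, 2, 3, 0, 5, 11, 4, 8, 9, 10, 6, 7]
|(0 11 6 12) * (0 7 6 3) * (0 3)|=|(0 11)(6 12 7)|=6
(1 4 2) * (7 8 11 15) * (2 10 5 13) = (1 4 10 5 13 2)(7 8 11 15) = [0, 4, 1, 3, 10, 13, 6, 8, 11, 9, 5, 15, 12, 2, 14, 7]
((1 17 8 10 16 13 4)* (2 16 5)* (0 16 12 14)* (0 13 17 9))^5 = (0 5 4 17 12 9 10 13 16 2 1 8 14) = [5, 8, 1, 3, 17, 4, 6, 7, 14, 10, 13, 11, 9, 16, 0, 15, 2, 12]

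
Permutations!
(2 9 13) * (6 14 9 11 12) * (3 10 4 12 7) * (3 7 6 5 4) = [0, 1, 11, 10, 12, 4, 14, 7, 8, 13, 3, 6, 5, 2, 9] = (2 11 6 14 9 13)(3 10)(4 12 5)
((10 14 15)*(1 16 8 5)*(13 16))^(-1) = (1 5 8 16 13)(10 15 14) = [0, 5, 2, 3, 4, 8, 6, 7, 16, 9, 15, 11, 12, 1, 10, 14, 13]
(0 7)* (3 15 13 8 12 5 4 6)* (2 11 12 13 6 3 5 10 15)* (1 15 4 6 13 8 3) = (0 7)(1 15 13 3 2 11 12 10 4)(5 6) = [7, 15, 11, 2, 1, 6, 5, 0, 8, 9, 4, 12, 10, 3, 14, 13]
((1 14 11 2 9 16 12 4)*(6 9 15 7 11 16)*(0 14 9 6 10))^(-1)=[10, 4, 11, 3, 12, 5, 6, 15, 8, 1, 9, 7, 16, 13, 0, 2, 14]=(0 10 9 1 4 12 16 14)(2 11 7 15)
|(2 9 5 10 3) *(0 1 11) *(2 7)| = 6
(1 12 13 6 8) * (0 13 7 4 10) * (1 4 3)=[13, 12, 2, 1, 10, 5, 8, 3, 4, 9, 0, 11, 7, 6]=(0 13 6 8 4 10)(1 12 7 3)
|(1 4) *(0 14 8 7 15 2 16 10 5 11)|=|(0 14 8 7 15 2 16 10 5 11)(1 4)|=10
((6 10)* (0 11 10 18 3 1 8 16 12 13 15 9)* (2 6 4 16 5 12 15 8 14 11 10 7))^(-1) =[9, 3, 7, 18, 10, 8, 2, 11, 13, 15, 0, 14, 5, 12, 1, 16, 4, 17, 6] =(0 9 15 16 4 10)(1 3 18 6 2 7 11 14)(5 8 13 12)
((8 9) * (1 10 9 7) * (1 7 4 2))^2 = [0, 9, 10, 3, 1, 5, 6, 7, 2, 4, 8] = (1 9 4)(2 10 8)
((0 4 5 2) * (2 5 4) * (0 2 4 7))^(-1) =(0 7 4) =[7, 1, 2, 3, 0, 5, 6, 4]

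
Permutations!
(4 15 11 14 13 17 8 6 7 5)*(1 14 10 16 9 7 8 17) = [0, 14, 2, 3, 15, 4, 8, 5, 6, 7, 16, 10, 12, 1, 13, 11, 9, 17] = (17)(1 14 13)(4 15 11 10 16 9 7 5)(6 8)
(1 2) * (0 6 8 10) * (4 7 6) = (0 4 7 6 8 10)(1 2) = [4, 2, 1, 3, 7, 5, 8, 6, 10, 9, 0]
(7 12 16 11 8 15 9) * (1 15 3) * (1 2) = (1 15 9 7 12 16 11 8 3 2) = [0, 15, 1, 2, 4, 5, 6, 12, 3, 7, 10, 8, 16, 13, 14, 9, 11]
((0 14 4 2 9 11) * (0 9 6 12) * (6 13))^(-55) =(0 14 4 2 13 6 12)(9 11) =[14, 1, 13, 3, 2, 5, 12, 7, 8, 11, 10, 9, 0, 6, 4]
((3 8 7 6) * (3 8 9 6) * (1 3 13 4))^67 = (1 6 13 3 8 4 9 7) = [0, 6, 2, 8, 9, 5, 13, 1, 4, 7, 10, 11, 12, 3]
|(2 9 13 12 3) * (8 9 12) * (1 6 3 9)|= |(1 6 3 2 12 9 13 8)|= 8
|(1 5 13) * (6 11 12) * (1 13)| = 6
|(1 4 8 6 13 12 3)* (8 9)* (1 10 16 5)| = |(1 4 9 8 6 13 12 3 10 16 5)| = 11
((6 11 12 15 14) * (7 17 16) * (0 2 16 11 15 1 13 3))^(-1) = [3, 12, 0, 13, 4, 5, 14, 16, 8, 9, 10, 17, 11, 1, 15, 6, 2, 7] = (0 3 13 1 12 11 17 7 16 2)(6 14 15)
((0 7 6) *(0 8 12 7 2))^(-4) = (12) = [0, 1, 2, 3, 4, 5, 6, 7, 8, 9, 10, 11, 12]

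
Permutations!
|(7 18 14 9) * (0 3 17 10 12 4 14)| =|(0 3 17 10 12 4 14 9 7 18)| =10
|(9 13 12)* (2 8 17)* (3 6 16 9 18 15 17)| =11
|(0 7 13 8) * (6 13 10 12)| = 7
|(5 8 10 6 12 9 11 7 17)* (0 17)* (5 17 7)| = |(17)(0 7)(5 8 10 6 12 9 11)| = 14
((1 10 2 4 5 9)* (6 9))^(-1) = [0, 9, 10, 3, 2, 4, 5, 7, 8, 6, 1] = (1 9 6 5 4 2 10)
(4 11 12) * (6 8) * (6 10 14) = (4 11 12)(6 8 10 14) = [0, 1, 2, 3, 11, 5, 8, 7, 10, 9, 14, 12, 4, 13, 6]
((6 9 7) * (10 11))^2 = (11)(6 7 9) = [0, 1, 2, 3, 4, 5, 7, 9, 8, 6, 10, 11]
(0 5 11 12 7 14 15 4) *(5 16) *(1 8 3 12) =(0 16 5 11 1 8 3 12 7 14 15 4) =[16, 8, 2, 12, 0, 11, 6, 14, 3, 9, 10, 1, 7, 13, 15, 4, 5]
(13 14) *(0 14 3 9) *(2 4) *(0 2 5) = (0 14 13 3 9 2 4 5) = [14, 1, 4, 9, 5, 0, 6, 7, 8, 2, 10, 11, 12, 3, 13]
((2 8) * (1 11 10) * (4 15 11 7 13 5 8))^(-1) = (1 10 11 15 4 2 8 5 13 7) = [0, 10, 8, 3, 2, 13, 6, 1, 5, 9, 11, 15, 12, 7, 14, 4]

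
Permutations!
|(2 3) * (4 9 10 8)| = 4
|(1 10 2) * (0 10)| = |(0 10 2 1)| = 4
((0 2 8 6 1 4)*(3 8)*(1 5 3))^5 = (0 2 1 4)(3 8 6 5) = [2, 4, 1, 8, 0, 3, 5, 7, 6]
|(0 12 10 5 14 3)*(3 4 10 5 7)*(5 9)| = 9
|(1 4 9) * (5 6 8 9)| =|(1 4 5 6 8 9)| =6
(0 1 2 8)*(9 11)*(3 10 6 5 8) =(0 1 2 3 10 6 5 8)(9 11) =[1, 2, 3, 10, 4, 8, 5, 7, 0, 11, 6, 9]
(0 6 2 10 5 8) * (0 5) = (0 6 2 10)(5 8) = [6, 1, 10, 3, 4, 8, 2, 7, 5, 9, 0]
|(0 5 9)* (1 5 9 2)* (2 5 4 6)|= |(0 9)(1 4 6 2)|= 4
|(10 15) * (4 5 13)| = |(4 5 13)(10 15)| = 6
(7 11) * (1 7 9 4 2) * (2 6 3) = (1 7 11 9 4 6 3 2) = [0, 7, 1, 2, 6, 5, 3, 11, 8, 4, 10, 9]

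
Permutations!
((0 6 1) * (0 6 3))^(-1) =(0 3)(1 6) =[3, 6, 2, 0, 4, 5, 1]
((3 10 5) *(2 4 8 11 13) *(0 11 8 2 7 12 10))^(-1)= (0 3 5 10 12 7 13 11)(2 4)= [3, 1, 4, 5, 2, 10, 6, 13, 8, 9, 12, 0, 7, 11]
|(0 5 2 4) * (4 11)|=5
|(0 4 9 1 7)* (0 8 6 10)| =8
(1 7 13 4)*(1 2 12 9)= (1 7 13 4 2 12 9)= [0, 7, 12, 3, 2, 5, 6, 13, 8, 1, 10, 11, 9, 4]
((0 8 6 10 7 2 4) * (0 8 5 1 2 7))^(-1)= [10, 5, 1, 3, 2, 0, 8, 7, 4, 9, 6]= (0 10 6 8 4 2 1 5)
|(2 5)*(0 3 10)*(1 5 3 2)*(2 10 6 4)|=|(0 10)(1 5)(2 3 6 4)|=4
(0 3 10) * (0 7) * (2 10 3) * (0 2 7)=(0 7 2 10)=[7, 1, 10, 3, 4, 5, 6, 2, 8, 9, 0]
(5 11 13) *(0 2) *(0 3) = [2, 1, 3, 0, 4, 11, 6, 7, 8, 9, 10, 13, 12, 5] = (0 2 3)(5 11 13)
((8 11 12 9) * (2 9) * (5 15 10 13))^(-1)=(2 12 11 8 9)(5 13 10 15)=[0, 1, 12, 3, 4, 13, 6, 7, 9, 2, 15, 8, 11, 10, 14, 5]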